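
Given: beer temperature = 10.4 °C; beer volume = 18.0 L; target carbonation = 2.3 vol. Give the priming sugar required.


residual = 14.695·(0.01821 + 0.09011·e^(−0.04·T));  sugar = (target − residual)·4.0·V
residual = 14.695·(0.01821 + 0.09011·e^(−0.04·10.4)) = 1.1411
sugar = (2.3 − 1.1411)·4.0·18.0

83.4392 g


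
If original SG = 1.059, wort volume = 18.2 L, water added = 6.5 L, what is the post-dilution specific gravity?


SG_new = 1 + (SG_old − 1)·V_old/(V_old + V_water)
pts = (1.059 − 1)·1000·18.2/(18.2 + 6.5) = 43.4737
SG_new = 1 + 43.4737/1000

1.0435


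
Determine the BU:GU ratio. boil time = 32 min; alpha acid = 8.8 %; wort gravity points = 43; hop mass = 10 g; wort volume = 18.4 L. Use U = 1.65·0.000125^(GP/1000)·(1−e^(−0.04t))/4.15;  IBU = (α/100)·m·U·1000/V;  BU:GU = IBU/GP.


U = 1.65·0.000125^(43/1000)·(1−e^(−0.04·32))/4.15 = 0.1950
IBU = (8.8/100)·10·0.1950·1000/18.4 = 9.3279
BU:GU = 9.3279/43

0.2169


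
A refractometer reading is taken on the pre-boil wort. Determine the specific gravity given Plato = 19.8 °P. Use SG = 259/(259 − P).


SG = 259/(259 − 19.8)

1.0828


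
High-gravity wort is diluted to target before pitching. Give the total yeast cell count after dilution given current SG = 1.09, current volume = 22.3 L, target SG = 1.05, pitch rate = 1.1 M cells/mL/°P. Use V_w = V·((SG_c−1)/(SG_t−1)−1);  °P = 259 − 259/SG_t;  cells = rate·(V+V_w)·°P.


V_w = 22.3·((1.09−1)/(1.05−1)−1) = 17.8400
V_final = 22.3 + 17.8400 = 40.1400
°P = 259 − 259/1.05 = 12.3333
cells = 1.1·40.1400·12.3333

544.5660 billion cells


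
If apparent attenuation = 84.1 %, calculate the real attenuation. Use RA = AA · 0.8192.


RA = 84.1 · 0.8192

68.8947 %


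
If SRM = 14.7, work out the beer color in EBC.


EBC = SRM · 1.97
EBC = 14.7 · 1.97

28.9590 EBC


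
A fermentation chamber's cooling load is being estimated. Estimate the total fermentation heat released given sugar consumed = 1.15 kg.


Q = m_sugar · 590 kJ/kg
Q = 1.15 · 590

678.5000 kJ


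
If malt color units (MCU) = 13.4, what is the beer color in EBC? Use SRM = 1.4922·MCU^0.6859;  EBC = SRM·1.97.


SRM = 1.4922·13.4^0.6859 = 8.8493
EBC = 8.8493·1.97

17.4331 EBC


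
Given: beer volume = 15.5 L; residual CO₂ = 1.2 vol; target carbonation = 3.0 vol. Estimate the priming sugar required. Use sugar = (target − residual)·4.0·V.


sugar = (3.0 − 1.2)·4.0·15.5

111.6000 g


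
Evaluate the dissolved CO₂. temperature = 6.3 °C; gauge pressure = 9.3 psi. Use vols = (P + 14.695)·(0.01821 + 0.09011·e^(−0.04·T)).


vols = (9.3 + 14.695)·(0.01821 + 0.09011·e^(−0.04·6.3))

2.1175 volumes


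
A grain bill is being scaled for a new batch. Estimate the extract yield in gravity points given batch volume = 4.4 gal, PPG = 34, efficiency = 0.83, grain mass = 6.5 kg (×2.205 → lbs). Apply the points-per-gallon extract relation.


points = lbs × PPG × eff / vol
lbs = 6.5 × 2.205 = 14.3325
points = 14.3325 × 34 × 0.83 / 4.4

91.9234 points


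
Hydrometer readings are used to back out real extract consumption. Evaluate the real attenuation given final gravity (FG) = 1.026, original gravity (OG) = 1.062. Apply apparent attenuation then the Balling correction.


AA = (OG−FG)/(OG−1)·100;  RA = AA·0.8192
AA = (1.062 − 1.026)/(1.062 − 1)·100 = 58.0645
RA = 58.0645·0.8192

47.5665 %


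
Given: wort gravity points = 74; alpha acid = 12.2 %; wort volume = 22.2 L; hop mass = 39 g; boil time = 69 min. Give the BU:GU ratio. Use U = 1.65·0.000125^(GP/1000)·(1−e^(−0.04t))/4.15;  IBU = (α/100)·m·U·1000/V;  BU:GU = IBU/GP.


U = 1.65·0.000125^(74/1000)·(1−e^(−0.04·69))/4.15 = 0.1915
IBU = (12.2/100)·39·0.1915·1000/22.2 = 41.0471
BU:GU = 41.0471/74

0.5547


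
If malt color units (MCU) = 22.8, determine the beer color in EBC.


SRM = 1.4922·MCU^0.6859;  EBC = SRM·1.97
SRM = 1.4922·22.8^0.6859 = 12.7419
EBC = 12.7419·1.97

25.1016 EBC


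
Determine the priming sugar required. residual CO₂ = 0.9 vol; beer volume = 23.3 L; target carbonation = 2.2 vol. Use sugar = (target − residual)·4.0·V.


sugar = (2.2 − 0.9)·4.0·23.3

121.1600 g


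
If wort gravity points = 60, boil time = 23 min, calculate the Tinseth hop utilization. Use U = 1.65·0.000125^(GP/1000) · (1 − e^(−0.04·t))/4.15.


bigness = 1.65·0.000125^(60/1000) = 0.9623
boil_factor = (1 − e^(−0.04·23))/4.15 = 0.1449
U = 0.9623 · 0.1449

0.1395


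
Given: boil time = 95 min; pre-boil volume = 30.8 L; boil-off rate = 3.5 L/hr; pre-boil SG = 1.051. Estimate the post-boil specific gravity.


V_post = V_pre − rate·(t/60);  SG_post = 1 + (SG_pre−1)·V_pre/V_post
V_post = 30.8 − 3.5·(95/60) = 25.2583
SG_post = 1 + (1.051 − 1)·30.8/25.2583

1.0622


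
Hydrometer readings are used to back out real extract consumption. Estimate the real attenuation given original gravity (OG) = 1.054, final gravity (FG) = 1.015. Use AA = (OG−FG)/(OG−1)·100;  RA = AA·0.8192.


AA = (1.054 − 1.015)/(1.054 − 1)·100 = 72.2222
RA = 72.2222·0.8192

59.1644 %


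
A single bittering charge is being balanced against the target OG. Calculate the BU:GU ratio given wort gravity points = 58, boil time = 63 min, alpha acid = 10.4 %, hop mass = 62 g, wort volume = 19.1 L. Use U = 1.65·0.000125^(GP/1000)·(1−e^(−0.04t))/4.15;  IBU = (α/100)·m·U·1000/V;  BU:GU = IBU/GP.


U = 1.65·0.000125^(58/1000)·(1−e^(−0.04·63))/4.15 = 0.2171
IBU = (10.4/100)·62·0.2171·1000/19.1 = 73.2857
BU:GU = 73.2857/58

1.2635


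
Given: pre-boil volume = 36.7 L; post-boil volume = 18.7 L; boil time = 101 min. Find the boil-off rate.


rate = (V_pre − V_post) / (t_min/60)
rate = (36.7 − 18.7) / (101/60)

10.6931 L/hr


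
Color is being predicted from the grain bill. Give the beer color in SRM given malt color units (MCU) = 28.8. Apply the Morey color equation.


SRM = 1.4922 · MCU^0.6859
SRM = 1.4922 · 28.8^0.6859

14.9563 SRM


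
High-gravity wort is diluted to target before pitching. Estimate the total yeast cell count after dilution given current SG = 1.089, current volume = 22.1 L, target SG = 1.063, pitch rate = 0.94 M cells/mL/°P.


V_w = V·((SG_c−1)/(SG_t−1)−1);  °P = 259 − 259/SG_t;  cells = rate·(V+V_w)·°P
V_w = 22.1·((1.089−1)/(1.063−1)−1) = 9.1206
V_final = 22.1 + 9.1206 = 31.2206
°P = 259 − 259/1.063 = 15.3500
cells = 0.94·31.2206·15.3500

450.4812 billion cells


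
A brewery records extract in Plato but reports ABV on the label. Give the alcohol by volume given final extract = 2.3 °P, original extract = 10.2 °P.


SG = 259/(259 − P);  ABV = (OG − FG)·131.25
OG = 259/(259 − 10.2) = 1.0410
FG = 259/(259 − 2.3) = 1.0090
ABV = (1.0410 − 1.0090)·131.25

4.2048 % ABV


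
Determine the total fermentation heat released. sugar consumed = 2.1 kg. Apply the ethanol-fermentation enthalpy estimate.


Q = m_sugar · 590 kJ/kg
Q = 2.1 · 590

1239.0000 kJ


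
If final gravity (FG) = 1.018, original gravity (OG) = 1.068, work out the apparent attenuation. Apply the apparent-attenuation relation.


AA = (OG − FG)/(OG − 1) · 100
AA = (1.068 − 1.018)/(1.068 − 1) · 100

73.5294 %


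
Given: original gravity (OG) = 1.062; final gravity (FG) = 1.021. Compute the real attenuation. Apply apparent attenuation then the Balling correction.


AA = (OG−FG)/(OG−1)·100;  RA = AA·0.8192
AA = (1.062 − 1.021)/(1.062 − 1)·100 = 66.1290
RA = 66.1290·0.8192

54.1729 %


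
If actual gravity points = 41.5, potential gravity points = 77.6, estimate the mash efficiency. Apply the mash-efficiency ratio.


efficiency = actual / potential × 100
efficiency = 41.5 / 77.6 × 100

53.4794 %


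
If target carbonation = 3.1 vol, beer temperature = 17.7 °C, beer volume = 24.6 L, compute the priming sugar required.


residual = 14.695·(0.01821 + 0.09011·e^(−0.04·T));  sugar = (target − residual)·4.0·V
residual = 14.695·(0.01821 + 0.09011·e^(−0.04·17.7)) = 0.9199
sugar = (3.1 − 0.9199)·4.0·24.6

214.5201 g


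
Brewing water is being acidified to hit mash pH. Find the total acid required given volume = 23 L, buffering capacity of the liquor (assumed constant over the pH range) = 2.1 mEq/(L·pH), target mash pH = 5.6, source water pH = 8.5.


acid = buffering capacity · (pH_source − pH_target) · V
acid = 2.1 · (8.5 − 5.6) · 23

140.0700 mEq


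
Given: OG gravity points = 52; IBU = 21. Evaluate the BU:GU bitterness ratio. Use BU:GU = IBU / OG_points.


BU:GU = 21 / 52

0.4038


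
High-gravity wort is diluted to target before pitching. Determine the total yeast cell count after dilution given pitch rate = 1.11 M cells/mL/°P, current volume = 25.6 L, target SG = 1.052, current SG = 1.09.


V_w = V·((SG_c−1)/(SG_t−1)−1);  °P = 259 − 259/SG_t;  cells = rate·(V+V_w)·°P
V_w = 25.6·((1.09−1)/(1.052−1)−1) = 18.7077
V_final = 25.6 + 18.7077 = 44.3077
°P = 259 − 259/1.052 = 12.8023
cells = 1.11·44.3077·12.8023

629.6359 billion cells


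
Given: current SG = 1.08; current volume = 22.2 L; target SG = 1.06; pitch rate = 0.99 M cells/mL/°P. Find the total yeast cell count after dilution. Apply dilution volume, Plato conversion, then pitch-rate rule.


V_w = V·((SG_c−1)/(SG_t−1)−1);  °P = 259 − 259/SG_t;  cells = rate·(V+V_w)·°P
V_w = 22.2·((1.08−1)/(1.06−1)−1) = 7.4000
V_final = 22.2 + 7.4000 = 29.6000
°P = 259 − 259/1.06 = 14.6604
cells = 0.99·29.6000·14.6604

429.6077 billion cells


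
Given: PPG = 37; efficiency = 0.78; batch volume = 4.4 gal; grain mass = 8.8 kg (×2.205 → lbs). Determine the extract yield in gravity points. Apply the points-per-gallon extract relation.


points = lbs × PPG × eff / vol
lbs = 8.8 × 2.205 = 19.4040
points = 19.4040 × 37 × 0.78 / 4.4

127.2726 points


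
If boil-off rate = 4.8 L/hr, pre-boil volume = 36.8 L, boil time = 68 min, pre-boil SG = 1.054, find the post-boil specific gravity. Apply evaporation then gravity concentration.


V_post = V_pre − rate·(t/60);  SG_post = 1 + (SG_pre−1)·V_pre/V_post
V_post = 36.8 − 4.8·(68/60) = 31.3600
SG_post = 1 + (1.054 − 1)·36.8/31.3600

1.0634


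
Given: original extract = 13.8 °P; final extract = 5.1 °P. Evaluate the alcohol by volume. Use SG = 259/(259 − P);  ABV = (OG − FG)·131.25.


OG = 259/(259 − 13.8) = 1.0563
FG = 259/(259 − 5.1) = 1.0201
ABV = (1.0563 − 1.0201)·131.25

4.7505 % ABV


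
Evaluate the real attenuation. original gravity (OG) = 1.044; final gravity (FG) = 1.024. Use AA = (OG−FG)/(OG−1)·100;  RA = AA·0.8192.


AA = (1.044 − 1.024)/(1.044 − 1)·100 = 45.4545
RA = 45.4545·0.8192

37.2364 %


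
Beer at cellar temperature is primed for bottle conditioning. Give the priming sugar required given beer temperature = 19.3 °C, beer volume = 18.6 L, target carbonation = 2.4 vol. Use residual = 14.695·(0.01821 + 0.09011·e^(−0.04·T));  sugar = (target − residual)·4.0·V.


residual = 14.695·(0.01821 + 0.09011·e^(−0.04·19.3)) = 0.8795
sugar = (2.4 − 0.8795)·4.0·18.6

113.1269 g


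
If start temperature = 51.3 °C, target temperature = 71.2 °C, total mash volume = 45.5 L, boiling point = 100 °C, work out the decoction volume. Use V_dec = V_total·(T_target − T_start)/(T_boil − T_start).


V_dec = 45.5·(71.2 − 51.3)/(100 − 51.3)

18.5924 L


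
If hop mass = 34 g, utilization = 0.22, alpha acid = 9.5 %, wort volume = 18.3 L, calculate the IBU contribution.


IBU = (α/100)·mass·U·1000 / V
IBU = (9.5/100)·34·0.22·1000 / 18.3

38.8306 IBU


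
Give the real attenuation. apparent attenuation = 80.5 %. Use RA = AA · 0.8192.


RA = 80.5 · 0.8192

65.9456 %


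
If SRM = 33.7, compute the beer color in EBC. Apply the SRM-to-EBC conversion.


EBC = SRM · 1.97
EBC = 33.7 · 1.97

66.3890 EBC


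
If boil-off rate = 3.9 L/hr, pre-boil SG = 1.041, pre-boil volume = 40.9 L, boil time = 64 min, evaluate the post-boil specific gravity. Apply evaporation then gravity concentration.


V_post = V_pre − rate·(t/60);  SG_post = 1 + (SG_pre−1)·V_pre/V_post
V_post = 40.9 − 3.9·(64/60) = 36.7400
SG_post = 1 + (1.041 − 1)·40.9/36.7400

1.0456


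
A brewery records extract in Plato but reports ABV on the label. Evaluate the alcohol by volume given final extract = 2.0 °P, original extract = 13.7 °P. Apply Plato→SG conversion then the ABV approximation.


SG = 259/(259 − P);  ABV = (OG − FG)·131.25
OG = 259/(259 − 13.7) = 1.0558
FG = 259/(259 − 2.0) = 1.0078
ABV = (1.0558 − 1.0078)·131.25

6.3089 % ABV


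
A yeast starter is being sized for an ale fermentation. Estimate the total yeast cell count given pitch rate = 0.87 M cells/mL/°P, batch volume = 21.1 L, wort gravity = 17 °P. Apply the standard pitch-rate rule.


cells (billions) = rate · V_L · °P
cells = 0.87 · 21.1 · 17

312.0690 billion cells


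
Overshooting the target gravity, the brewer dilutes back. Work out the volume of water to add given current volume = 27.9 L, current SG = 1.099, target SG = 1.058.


V_water = V·((SG_curr − 1)/(SG_target − 1) − 1)
V_water = 27.9·((1.099 − 1)/(1.058 − 1) − 1)

19.7224 L


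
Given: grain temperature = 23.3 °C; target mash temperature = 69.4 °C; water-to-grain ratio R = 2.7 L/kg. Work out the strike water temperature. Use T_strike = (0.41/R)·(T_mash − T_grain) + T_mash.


T_strike = (0.41/2.7)·(69.4 − 23.3) + 69.4

76.4004 °C


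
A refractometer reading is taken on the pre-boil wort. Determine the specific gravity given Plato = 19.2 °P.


SG = 259/(259 − P)
SG = 259/(259 − 19.2)

1.0801


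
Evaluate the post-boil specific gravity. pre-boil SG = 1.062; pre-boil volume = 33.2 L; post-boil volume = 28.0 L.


SG_post = 1 + (SG_pre − 1)·V_pre/V_post
pts_pre = (1.062 − 1)·1000 = 62.0000
pts_post = 62.0000·33.2/28.0 = 73.5143
SG_post = 1 + 73.5143/1000

1.0735


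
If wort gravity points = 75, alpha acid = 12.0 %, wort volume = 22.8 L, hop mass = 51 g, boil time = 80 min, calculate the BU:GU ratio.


U = 1.65·0.000125^(GP/1000)·(1−e^(−0.04t))/4.15;  IBU = (α/100)·m·U·1000/V;  BU:GU = IBU/GP
U = 1.65·0.000125^(75/1000)·(1−e^(−0.04·80))/4.15 = 0.1944
IBU = (12.0/100)·51·0.1944·1000/22.8 = 52.1731
BU:GU = 52.1731/75

0.6956


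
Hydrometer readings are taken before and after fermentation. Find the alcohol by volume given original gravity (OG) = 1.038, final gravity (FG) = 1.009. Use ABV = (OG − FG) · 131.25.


ABV = (1.038 − 1.009) · 131.25

3.8063 % ABV


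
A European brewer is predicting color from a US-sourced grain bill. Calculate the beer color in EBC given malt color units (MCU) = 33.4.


SRM = 1.4922·MCU^0.6859;  EBC = SRM·1.97
SRM = 1.4922·33.4^0.6859 = 16.5564
EBC = 16.5564·1.97

32.6160 EBC


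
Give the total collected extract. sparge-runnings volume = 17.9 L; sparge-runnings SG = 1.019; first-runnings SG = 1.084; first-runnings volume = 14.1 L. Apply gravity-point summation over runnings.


total = Σ (SG_i − 1)·1000·V_i
first = (1.084 − 1)·1000·14.1 = 1184.4000
sparge = (1.019 − 1)·1000·17.9 = 340.1000
total = 1184.4000 + 340.1000

1524.5000 gravity·L


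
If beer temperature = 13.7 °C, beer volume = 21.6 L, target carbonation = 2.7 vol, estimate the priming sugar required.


residual = 14.695·(0.01821 + 0.09011·e^(−0.04·T));  sugar = (target − residual)·4.0·V
residual = 14.695·(0.01821 + 0.09011·e^(−0.04·13.7)) = 1.0331
sugar = (2.7 − 1.0331)·4.0·21.6

144.0199 g


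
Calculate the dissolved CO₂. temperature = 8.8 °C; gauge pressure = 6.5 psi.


vols = (P + 14.695)·(0.01821 + 0.09011·e^(−0.04·T))
vols = (6.5 + 14.695)·(0.01821 + 0.09011·e^(−0.04·8.8))

1.7291 volumes


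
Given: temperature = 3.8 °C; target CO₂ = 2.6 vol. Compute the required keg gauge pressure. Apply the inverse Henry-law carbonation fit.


psi = vols/(0.01821 + 0.09011·e^(−0.04·T)) − 14.695
psi = 2.6/(0.01821 + 0.09011·e^(−0.04·3.8)) − 14.695

12.4978 psi


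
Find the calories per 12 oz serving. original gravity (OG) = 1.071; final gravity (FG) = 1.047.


ABW = (OG−FG)·131.25·0.79/FG;  °P = 259 − 259/SG (for OG→OE and FG→AE);  RE = 0.1808·OE + 0.8192·AE;  Cal = (6.9·ABW + 4·(RE−0.1))·FG·3.55
ABW = (1.071 − 1.047)·131.25·0.79/1.047 = 2.3768
OE = 259 − 259/1.071 = 17.1699 °P
AE = 259 − 259/1.047 = 11.6266 °P
RE = 0.1808·17.1699 + 0.8192·11.6266 = 12.6288 °P
Cal = (6.9·2.3768 + 4·(12.6288−0.1))·1.047·3.55

247.2264 kcal


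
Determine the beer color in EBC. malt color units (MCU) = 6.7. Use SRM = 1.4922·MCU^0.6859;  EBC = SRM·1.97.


SRM = 1.4922·6.7^0.6859 = 5.5009
EBC = 5.5009·1.97

10.8367 EBC


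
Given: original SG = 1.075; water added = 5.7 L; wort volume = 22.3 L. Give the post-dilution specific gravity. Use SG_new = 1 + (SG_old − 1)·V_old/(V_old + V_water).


pts = (1.075 − 1)·1000·22.3/(22.3 + 5.7) = 59.7321
SG_new = 1 + 59.7321/1000

1.0597


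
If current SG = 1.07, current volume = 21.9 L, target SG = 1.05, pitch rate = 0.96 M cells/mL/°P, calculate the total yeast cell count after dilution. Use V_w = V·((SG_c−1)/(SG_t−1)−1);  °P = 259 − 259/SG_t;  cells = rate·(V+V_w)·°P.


V_w = 21.9·((1.07−1)/(1.05−1)−1) = 8.7600
V_final = 21.9 + 8.7600 = 30.6600
°P = 259 − 259/1.05 = 12.3333
cells = 0.96·30.6600·12.3333

363.0144 billion cells


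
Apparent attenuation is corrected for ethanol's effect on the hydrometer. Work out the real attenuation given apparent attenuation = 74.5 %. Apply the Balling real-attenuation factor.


RA = AA · 0.8192
RA = 74.5 · 0.8192

61.0304 %


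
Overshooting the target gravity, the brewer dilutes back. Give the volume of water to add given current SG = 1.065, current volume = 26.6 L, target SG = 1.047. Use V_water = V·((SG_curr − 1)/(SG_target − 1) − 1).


V_water = 26.6·((1.065 − 1)/(1.047 − 1) − 1)

10.1872 L


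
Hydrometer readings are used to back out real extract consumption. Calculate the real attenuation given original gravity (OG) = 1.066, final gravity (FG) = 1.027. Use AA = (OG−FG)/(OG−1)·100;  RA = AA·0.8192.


AA = (1.066 − 1.027)/(1.066 − 1)·100 = 59.0909
RA = 59.0909·0.8192

48.4073 %


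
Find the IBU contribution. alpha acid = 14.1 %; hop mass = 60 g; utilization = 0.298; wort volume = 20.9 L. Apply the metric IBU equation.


IBU = (α/100)·mass·U·1000 / V
IBU = (14.1/100)·60·0.298·1000 / 20.9

120.6258 IBU


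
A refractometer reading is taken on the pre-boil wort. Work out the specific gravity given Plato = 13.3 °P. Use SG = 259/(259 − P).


SG = 259/(259 − 13.3)

1.0541


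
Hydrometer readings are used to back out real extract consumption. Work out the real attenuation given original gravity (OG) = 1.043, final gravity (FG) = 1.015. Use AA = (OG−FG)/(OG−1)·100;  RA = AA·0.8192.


AA = (1.043 − 1.015)/(1.043 − 1)·100 = 65.1163
RA = 65.1163·0.8192

53.3433 %


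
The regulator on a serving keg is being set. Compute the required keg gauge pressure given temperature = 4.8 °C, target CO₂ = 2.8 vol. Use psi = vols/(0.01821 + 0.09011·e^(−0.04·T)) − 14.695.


psi = 2.8/(0.01821 + 0.09011·e^(−0.04·4.8)) − 14.695

15.5496 psi


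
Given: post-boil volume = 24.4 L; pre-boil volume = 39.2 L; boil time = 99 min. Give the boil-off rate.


rate = (V_pre − V_post) / (t_min/60)
rate = (39.2 − 24.4) / (99/60)

8.9697 L/hr


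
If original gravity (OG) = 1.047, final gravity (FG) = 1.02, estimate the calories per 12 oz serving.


ABW = (OG−FG)·131.25·0.79/FG;  °P = 259 − 259/SG (for OG→OE and FG→AE);  RE = 0.1808·OE + 0.8192·AE;  Cal = (6.9·ABW + 4·(RE−0.1))·FG·3.55
ABW = (1.047 − 1.02)·131.25·0.79/1.02 = 2.7447
OE = 259 − 259/1.047 = 11.6266 °P
AE = 259 − 259/1.02 = 5.0784 °P
RE = 0.1808·11.6266 + 0.8192·5.0784 = 6.2623 °P
Cal = (6.9·2.7447 + 4·(6.2623−0.1))·1.02·3.55

157.8305 kcal


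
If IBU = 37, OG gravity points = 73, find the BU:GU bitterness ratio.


BU:GU = IBU / OG_points
BU:GU = 37 / 73

0.5068


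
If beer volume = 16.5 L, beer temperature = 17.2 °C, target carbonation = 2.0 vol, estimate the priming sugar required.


residual = 14.695·(0.01821 + 0.09011·e^(−0.04·T));  sugar = (target − residual)·4.0·V
residual = 14.695·(0.01821 + 0.09011·e^(−0.04·17.2)) = 0.9331
sugar = (2.0 − 0.9331)·4.0·16.5

70.4157 g


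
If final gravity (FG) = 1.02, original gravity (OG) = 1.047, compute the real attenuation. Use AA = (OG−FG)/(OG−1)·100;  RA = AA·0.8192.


AA = (1.047 − 1.02)/(1.047 − 1)·100 = 57.4468
RA = 57.4468·0.8192

47.0604 %


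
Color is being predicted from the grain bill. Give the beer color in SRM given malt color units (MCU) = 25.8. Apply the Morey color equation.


SRM = 1.4922 · MCU^0.6859
SRM = 1.4922 · 25.8^0.6859

13.8694 SRM


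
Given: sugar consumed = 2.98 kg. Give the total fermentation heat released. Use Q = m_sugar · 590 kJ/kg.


Q = 2.98 · 590

1758.2000 kJ


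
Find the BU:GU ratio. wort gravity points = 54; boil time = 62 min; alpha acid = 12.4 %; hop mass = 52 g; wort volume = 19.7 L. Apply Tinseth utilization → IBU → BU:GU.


U = 1.65·0.000125^(GP/1000)·(1−e^(−0.04t))/4.15;  IBU = (α/100)·m·U·1000/V;  BU:GU = IBU/GP
U = 1.65·0.000125^(54/1000)·(1−e^(−0.04·62))/4.15 = 0.2242
IBU = (12.4/100)·52·0.2242·1000/19.7 = 73.3914
BU:GU = 73.3914/54

1.3591


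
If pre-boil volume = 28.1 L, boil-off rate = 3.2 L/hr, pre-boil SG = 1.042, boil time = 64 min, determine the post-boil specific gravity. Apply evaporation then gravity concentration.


V_post = V_pre − rate·(t/60);  SG_post = 1 + (SG_pre−1)·V_pre/V_post
V_post = 28.1 − 3.2·(64/60) = 24.6867
SG_post = 1 + (1.042 − 1)·28.1/24.6867

1.0478


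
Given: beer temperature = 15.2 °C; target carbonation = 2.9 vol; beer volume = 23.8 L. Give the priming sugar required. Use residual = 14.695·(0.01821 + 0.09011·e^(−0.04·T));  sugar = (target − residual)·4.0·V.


residual = 14.695·(0.01821 + 0.09011·e^(−0.04·15.2)) = 0.9885
sugar = (2.9 − 0.9885)·4.0·23.8

181.9726 g


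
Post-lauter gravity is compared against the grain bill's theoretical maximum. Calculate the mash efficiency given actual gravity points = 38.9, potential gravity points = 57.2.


efficiency = actual / potential × 100
efficiency = 38.9 / 57.2 × 100

68.0070 %


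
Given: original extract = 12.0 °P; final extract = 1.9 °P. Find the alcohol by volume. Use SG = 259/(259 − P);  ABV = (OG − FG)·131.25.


OG = 259/(259 − 12.0) = 1.0486
FG = 259/(259 − 1.9) = 1.0074
ABV = (1.0486 − 1.0074)·131.25

5.4066 % ABV


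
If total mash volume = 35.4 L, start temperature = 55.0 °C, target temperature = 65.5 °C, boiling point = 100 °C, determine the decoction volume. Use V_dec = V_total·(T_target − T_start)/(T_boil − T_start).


V_dec = 35.4·(65.5 − 55.0)/(100 − 55.0)

8.2600 L


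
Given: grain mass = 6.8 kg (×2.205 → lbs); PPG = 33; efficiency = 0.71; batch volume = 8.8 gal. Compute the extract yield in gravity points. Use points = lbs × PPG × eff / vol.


lbs = 6.8 × 2.205 = 14.9940
points = 14.9940 × 33 × 0.71 / 8.8

39.9215 points


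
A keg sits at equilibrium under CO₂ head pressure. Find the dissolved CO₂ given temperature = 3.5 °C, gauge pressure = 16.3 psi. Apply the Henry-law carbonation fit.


vols = (P + 14.695)·(0.01821 + 0.09011·e^(−0.04·T))
vols = (16.3 + 14.695)·(0.01821 + 0.09011·e^(−0.04·3.5))

2.9925 volumes


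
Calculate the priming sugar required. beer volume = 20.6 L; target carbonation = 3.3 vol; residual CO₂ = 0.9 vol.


sugar = (target − residual)·4.0·V
sugar = (3.3 − 0.9)·4.0·20.6

197.7600 g


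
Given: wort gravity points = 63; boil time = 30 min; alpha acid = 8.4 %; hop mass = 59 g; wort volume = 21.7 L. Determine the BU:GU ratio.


U = 1.65·0.000125^(GP/1000)·(1−e^(−0.04t))/4.15;  IBU = (α/100)·m·U·1000/V;  BU:GU = IBU/GP
U = 1.65·0.000125^(63/1000)·(1−e^(−0.04·30))/4.15 = 0.1577
IBU = (8.4/100)·59·0.1577·1000/21.7 = 36.0221
BU:GU = 36.0221/63

0.5718


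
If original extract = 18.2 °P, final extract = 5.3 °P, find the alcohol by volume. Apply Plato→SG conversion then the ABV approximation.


SG = 259/(259 − P);  ABV = (OG − FG)·131.25
OG = 259/(259 − 18.2) = 1.0756
FG = 259/(259 − 5.3) = 1.0209
ABV = (1.0756 − 1.0209)·131.25

7.1781 % ABV


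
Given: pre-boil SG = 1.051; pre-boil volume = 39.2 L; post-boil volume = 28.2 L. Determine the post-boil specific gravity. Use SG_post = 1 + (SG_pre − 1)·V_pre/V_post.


pts_pre = (1.051 − 1)·1000 = 51.0000
pts_post = 51.0000·39.2/28.2 = 70.8936
SG_post = 1 + 70.8936/1000

1.0709


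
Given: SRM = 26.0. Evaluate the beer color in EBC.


EBC = SRM · 1.97
EBC = 26.0 · 1.97

51.2200 EBC


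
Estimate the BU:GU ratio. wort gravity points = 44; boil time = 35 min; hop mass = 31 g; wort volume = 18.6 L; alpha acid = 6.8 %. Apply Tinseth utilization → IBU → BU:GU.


U = 1.65·0.000125^(GP/1000)·(1−e^(−0.04t))/4.15;  IBU = (α/100)·m·U·1000/V;  BU:GU = IBU/GP
U = 1.65·0.000125^(44/1000)·(1−e^(−0.04·35))/4.15 = 0.2017
IBU = (6.8/100)·31·0.2017·1000/18.6 = 22.8605
BU:GU = 22.8605/44

0.5196


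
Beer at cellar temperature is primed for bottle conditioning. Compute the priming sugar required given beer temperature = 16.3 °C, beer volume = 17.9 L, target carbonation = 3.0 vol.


residual = 14.695·(0.01821 + 0.09011·e^(−0.04·T));  sugar = (target − residual)·4.0·V
residual = 14.695·(0.01821 + 0.09011·e^(−0.04·16.3)) = 0.9575
sugar = (3.0 − 0.9575)·4.0·17.9

146.2437 g


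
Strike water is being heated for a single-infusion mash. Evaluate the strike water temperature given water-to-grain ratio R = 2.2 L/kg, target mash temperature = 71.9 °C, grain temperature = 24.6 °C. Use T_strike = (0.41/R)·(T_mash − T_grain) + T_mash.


T_strike = (0.41/2.2)·(71.9 − 24.6) + 71.9

80.7150 °C


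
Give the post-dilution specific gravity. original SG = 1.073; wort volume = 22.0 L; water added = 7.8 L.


SG_new = 1 + (SG_old − 1)·V_old/(V_old + V_water)
pts = (1.073 − 1)·1000·22.0/(22.0 + 7.8) = 53.8926
SG_new = 1 + 53.8926/1000

1.0539


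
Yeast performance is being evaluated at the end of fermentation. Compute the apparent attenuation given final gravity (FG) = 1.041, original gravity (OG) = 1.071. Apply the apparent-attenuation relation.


AA = (OG − FG)/(OG − 1) · 100
AA = (1.071 − 1.041)/(1.071 − 1) · 100

42.2535 %


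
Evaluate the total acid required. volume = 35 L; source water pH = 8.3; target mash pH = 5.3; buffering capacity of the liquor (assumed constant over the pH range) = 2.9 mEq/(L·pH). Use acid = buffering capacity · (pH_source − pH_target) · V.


acid = 2.9 · (8.3 − 5.3) · 35

304.5000 mEq


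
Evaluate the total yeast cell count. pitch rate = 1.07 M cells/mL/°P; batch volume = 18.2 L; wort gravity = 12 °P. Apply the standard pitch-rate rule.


cells (billions) = rate · V_L · °P
cells = 1.07 · 18.2 · 12

233.6880 billion cells


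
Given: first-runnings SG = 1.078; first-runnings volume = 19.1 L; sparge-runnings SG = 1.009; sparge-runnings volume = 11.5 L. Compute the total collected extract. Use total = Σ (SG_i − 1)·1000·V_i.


first = (1.078 − 1)·1000·19.1 = 1489.8000
sparge = (1.009 − 1)·1000·11.5 = 103.5000
total = 1489.8000 + 103.5000

1593.3000 gravity·L


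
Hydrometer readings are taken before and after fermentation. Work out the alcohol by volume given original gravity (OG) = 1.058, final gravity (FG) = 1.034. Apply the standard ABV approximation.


ABV = (OG − FG) · 131.25
ABV = (1.058 − 1.034) · 131.25

3.1500 % ABV


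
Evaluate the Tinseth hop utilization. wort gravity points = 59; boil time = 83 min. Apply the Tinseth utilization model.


U = 1.65·0.000125^(GP/1000) · (1 − e^(−0.04·t))/4.15
bigness = 1.65·0.000125^(59/1000) = 0.9710
boil_factor = (1 − e^(−0.04·83))/4.15 = 0.2323
U = 0.9710 · 0.2323

0.2255


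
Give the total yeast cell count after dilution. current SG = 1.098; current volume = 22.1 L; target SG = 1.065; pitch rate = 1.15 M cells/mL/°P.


V_w = V·((SG_c−1)/(SG_t−1)−1);  °P = 259 − 259/SG_t;  cells = rate·(V+V_w)·°P
V_w = 22.1·((1.098−1)/(1.065−1)−1) = 11.2200
V_final = 22.1 + 11.2200 = 33.3200
°P = 259 − 259/1.065 = 15.8075
cells = 1.15·33.3200·15.8075

605.7122 billion cells


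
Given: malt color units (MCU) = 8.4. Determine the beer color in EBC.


SRM = 1.4922·MCU^0.6859;  EBC = SRM·1.97
SRM = 1.4922·8.4^0.6859 = 6.4238
EBC = 6.4238·1.97

12.6548 EBC


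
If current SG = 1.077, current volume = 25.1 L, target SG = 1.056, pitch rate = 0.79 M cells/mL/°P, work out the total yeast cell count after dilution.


V_w = V·((SG_c−1)/(SG_t−1)−1);  °P = 259 − 259/SG_t;  cells = rate·(V+V_w)·°P
V_w = 25.1·((1.077−1)/(1.056−1)−1) = 9.4125
V_final = 25.1 + 9.4125 = 34.5125
°P = 259 − 259/1.056 = 13.7348
cells = 0.79·34.5125·13.7348

374.4789 billion cells


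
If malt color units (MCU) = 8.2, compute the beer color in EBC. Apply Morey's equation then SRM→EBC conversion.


SRM = 1.4922·MCU^0.6859;  EBC = SRM·1.97
SRM = 1.4922·8.2^0.6859 = 6.3185
EBC = 6.3185·1.97

12.4474 EBC


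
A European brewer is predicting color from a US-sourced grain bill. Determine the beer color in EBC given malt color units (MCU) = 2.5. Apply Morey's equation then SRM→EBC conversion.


SRM = 1.4922·MCU^0.6859;  EBC = SRM·1.97
SRM = 1.4922·2.5^0.6859 = 2.7975
EBC = 2.7975·1.97

5.5111 EBC


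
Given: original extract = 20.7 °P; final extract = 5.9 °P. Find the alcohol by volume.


SG = 259/(259 − P);  ABV = (OG − FG)·131.25
OG = 259/(259 − 20.7) = 1.0869
FG = 259/(259 − 5.9) = 1.0233
ABV = (1.0869 − 1.0233)·131.25

8.3415 % ABV


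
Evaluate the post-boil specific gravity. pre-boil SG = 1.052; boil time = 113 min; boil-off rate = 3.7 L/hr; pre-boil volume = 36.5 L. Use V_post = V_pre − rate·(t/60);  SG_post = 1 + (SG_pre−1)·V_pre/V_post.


V_post = 36.5 − 3.7·(113/60) = 29.5317
SG_post = 1 + (1.052 − 1)·36.5/29.5317

1.0643


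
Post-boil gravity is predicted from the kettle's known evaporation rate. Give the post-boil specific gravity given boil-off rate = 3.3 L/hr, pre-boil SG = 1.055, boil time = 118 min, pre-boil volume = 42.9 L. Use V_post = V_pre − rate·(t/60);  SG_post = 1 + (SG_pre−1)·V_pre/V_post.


V_post = 42.9 − 3.3·(118/60) = 36.4100
SG_post = 1 + (1.055 − 1)·42.9/36.4100

1.0648


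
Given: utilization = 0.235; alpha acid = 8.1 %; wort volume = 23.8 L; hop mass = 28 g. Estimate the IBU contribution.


IBU = (α/100)·mass·U·1000 / V
IBU = (8.1/100)·28·0.235·1000 / 23.8

22.3941 IBU


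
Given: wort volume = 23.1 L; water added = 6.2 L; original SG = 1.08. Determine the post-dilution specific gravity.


SG_new = 1 + (SG_old − 1)·V_old/(V_old + V_water)
pts = (1.08 − 1)·1000·23.1/(23.1 + 6.2) = 63.0717
SG_new = 1 + 63.0717/1000

1.0631


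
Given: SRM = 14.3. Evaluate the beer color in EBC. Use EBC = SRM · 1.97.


EBC = 14.3 · 1.97

28.1710 EBC


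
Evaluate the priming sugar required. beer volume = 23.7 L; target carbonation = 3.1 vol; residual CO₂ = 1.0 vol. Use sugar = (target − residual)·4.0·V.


sugar = (3.1 − 1.0)·4.0·23.7

199.0800 g


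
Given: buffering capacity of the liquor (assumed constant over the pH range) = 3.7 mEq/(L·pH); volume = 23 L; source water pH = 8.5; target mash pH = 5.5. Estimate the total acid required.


acid = buffering capacity · (pH_source − pH_target) · V
acid = 3.7 · (8.5 − 5.5) · 23

255.3000 mEq


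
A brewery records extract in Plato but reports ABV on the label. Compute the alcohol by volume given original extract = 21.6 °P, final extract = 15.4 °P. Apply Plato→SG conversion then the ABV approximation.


SG = 259/(259 − P);  ABV = (OG − FG)·131.25
OG = 259/(259 − 21.6) = 1.0910
FG = 259/(259 − 15.4) = 1.0632
ABV = (1.0910 − 1.0632)·131.25

3.6445 % ABV


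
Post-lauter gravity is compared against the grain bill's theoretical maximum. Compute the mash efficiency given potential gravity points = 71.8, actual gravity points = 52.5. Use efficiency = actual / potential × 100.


efficiency = 52.5 / 71.8 × 100

73.1198 %


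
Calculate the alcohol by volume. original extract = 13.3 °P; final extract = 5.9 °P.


SG = 259/(259 − P);  ABV = (OG − FG)·131.25
OG = 259/(259 − 13.3) = 1.0541
FG = 259/(259 − 5.9) = 1.0233
ABV = (1.0541 − 1.0233)·131.25

4.0451 % ABV


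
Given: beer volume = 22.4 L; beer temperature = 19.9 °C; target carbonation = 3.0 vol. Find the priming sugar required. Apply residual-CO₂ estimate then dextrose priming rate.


residual = 14.695·(0.01821 + 0.09011·e^(−0.04·T));  sugar = (target − residual)·4.0·V
residual = 14.695·(0.01821 + 0.09011·e^(−0.04·19.9)) = 0.8650
sugar = (3.0 − 0.8650)·4.0·22.4

191.2990 g


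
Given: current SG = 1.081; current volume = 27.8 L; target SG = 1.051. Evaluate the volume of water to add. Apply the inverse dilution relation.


V_water = V·((SG_curr − 1)/(SG_target − 1) − 1)
V_water = 27.8·((1.081 − 1)/(1.051 − 1) − 1)

16.3529 L


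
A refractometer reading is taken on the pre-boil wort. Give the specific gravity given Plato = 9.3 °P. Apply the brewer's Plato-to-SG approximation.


SG = 259/(259 − P)
SG = 259/(259 − 9.3)

1.0372


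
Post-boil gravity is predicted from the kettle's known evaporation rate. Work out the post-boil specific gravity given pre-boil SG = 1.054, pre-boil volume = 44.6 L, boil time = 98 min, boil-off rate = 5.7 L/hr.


V_post = V_pre − rate·(t/60);  SG_post = 1 + (SG_pre−1)·V_pre/V_post
V_post = 44.6 − 5.7·(98/60) = 35.2900
SG_post = 1 + (1.054 − 1)·44.6/35.2900

1.0682


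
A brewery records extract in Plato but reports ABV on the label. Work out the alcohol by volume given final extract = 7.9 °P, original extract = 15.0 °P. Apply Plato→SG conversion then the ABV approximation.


SG = 259/(259 − P);  ABV = (OG − FG)·131.25
OG = 259/(259 − 15.0) = 1.0615
FG = 259/(259 − 7.9) = 1.0315
ABV = (1.0615 − 1.0315)·131.25

3.9393 % ABV


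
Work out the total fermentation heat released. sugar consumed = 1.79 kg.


Q = m_sugar · 590 kJ/kg
Q = 1.79 · 590

1056.1000 kJ


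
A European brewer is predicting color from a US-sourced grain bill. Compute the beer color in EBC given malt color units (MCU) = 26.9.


SRM = 1.4922·MCU^0.6859;  EBC = SRM·1.97
SRM = 1.4922·26.9^0.6859 = 14.2723
EBC = 14.2723·1.97

28.1164 EBC


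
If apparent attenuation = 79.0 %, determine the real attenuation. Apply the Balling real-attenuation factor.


RA = AA · 0.8192
RA = 79.0 · 0.8192

64.7168 %


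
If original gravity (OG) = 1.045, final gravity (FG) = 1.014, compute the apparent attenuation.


AA = (OG − FG)/(OG − 1) · 100
AA = (1.045 − 1.014)/(1.045 − 1) · 100

68.8889 %


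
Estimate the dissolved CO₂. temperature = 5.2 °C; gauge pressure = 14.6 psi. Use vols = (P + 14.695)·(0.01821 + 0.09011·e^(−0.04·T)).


vols = (14.6 + 14.695)·(0.01821 + 0.09011·e^(−0.04·5.2))

2.6775 volumes


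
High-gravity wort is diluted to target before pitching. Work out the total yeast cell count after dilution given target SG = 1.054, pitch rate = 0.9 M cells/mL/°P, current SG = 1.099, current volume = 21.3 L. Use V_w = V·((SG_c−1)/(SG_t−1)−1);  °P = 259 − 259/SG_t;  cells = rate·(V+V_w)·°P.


V_w = 21.3·((1.099−1)/(1.054−1)−1) = 17.7500
V_final = 21.3 + 17.7500 = 39.0500
°P = 259 − 259/1.054 = 13.2694
cells = 0.9·39.0500·13.2694

466.3548 billion cells


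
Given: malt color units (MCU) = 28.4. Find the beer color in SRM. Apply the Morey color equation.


SRM = 1.4922 · MCU^0.6859
SRM = 1.4922 · 28.4^0.6859

14.8135 SRM


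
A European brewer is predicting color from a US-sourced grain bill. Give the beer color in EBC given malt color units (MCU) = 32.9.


SRM = 1.4922·MCU^0.6859;  EBC = SRM·1.97
SRM = 1.4922·32.9^0.6859 = 16.3860
EBC = 16.3860·1.97

32.2803 EBC


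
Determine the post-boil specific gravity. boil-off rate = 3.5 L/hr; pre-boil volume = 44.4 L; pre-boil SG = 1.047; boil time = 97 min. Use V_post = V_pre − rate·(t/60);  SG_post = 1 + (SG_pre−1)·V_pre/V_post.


V_post = 44.4 − 3.5·(97/60) = 38.7417
SG_post = 1 + (1.047 − 1)·44.4/38.7417

1.0539


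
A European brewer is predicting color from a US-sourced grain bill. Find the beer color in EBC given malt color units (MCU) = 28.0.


SRM = 1.4922·MCU^0.6859;  EBC = SRM·1.97
SRM = 1.4922·28.0^0.6859 = 14.6701
EBC = 14.6701·1.97

28.9001 EBC


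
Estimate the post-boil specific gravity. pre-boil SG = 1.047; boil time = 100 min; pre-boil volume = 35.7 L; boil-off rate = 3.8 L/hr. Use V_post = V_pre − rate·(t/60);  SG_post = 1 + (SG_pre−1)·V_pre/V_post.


V_post = 35.7 − 3.8·(100/60) = 29.3667
SG_post = 1 + (1.047 − 1)·35.7/29.3667

1.0571


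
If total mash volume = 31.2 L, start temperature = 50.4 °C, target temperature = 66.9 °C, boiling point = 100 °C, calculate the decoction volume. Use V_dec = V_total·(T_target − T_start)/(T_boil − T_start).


V_dec = 31.2·(66.9 − 50.4)/(100 − 50.4)

10.3790 L


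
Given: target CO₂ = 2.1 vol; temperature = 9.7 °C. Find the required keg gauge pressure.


psi = vols/(0.01821 + 0.09011·e^(−0.04·T)) − 14.695
psi = 2.1/(0.01821 + 0.09011·e^(−0.04·9.7)) − 14.695

11.7728 psi


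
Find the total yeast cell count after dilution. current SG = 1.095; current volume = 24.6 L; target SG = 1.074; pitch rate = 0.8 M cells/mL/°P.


V_w = V·((SG_c−1)/(SG_t−1)−1);  °P = 259 − 259/SG_t;  cells = rate·(V+V_w)·°P
V_w = 24.6·((1.095−1)/(1.074−1)−1) = 6.9811
V_final = 24.6 + 6.9811 = 31.5811
°P = 259 − 259/1.074 = 17.8454
cells = 0.8·31.5811·17.8454

450.8626 billion cells


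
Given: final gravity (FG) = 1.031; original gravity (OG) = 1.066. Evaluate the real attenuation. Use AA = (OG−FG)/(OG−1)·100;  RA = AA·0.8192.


AA = (1.066 − 1.031)/(1.066 − 1)·100 = 53.0303
RA = 53.0303·0.8192

43.4424 %


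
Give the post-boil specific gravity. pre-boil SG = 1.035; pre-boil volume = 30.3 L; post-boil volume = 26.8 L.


SG_post = 1 + (SG_pre − 1)·V_pre/V_post
pts_pre = (1.035 − 1)·1000 = 35.0000
pts_post = 35.0000·30.3/26.8 = 39.5709
SG_post = 1 + 39.5709/1000

1.0396


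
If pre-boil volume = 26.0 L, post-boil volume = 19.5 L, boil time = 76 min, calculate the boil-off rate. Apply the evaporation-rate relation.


rate = (V_pre − V_post) / (t_min/60)
rate = (26.0 − 19.5) / (76/60)

5.1316 L/hr


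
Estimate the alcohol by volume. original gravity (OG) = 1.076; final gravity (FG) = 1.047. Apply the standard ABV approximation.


ABV = (OG − FG) · 131.25
ABV = (1.076 − 1.047) · 131.25

3.8063 % ABV


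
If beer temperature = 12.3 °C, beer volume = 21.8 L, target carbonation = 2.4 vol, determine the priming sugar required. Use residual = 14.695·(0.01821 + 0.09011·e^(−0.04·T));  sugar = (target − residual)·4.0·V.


residual = 14.695·(0.01821 + 0.09011·e^(−0.04·12.3)) = 1.0772
sugar = (2.4 − 1.0772)·4.0·21.8

115.3486 g


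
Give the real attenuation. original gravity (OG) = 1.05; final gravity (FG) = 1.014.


AA = (OG−FG)/(OG−1)·100;  RA = AA·0.8192
AA = (1.05 − 1.014)/(1.05 − 1)·100 = 72.0000
RA = 72.0000·0.8192

58.9824 %
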